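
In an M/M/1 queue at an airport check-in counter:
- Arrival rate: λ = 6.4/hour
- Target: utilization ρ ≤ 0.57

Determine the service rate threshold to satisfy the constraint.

ρ = λ/μ, so μ = λ/ρ
μ ≥ 6.4/0.57 = 11.2281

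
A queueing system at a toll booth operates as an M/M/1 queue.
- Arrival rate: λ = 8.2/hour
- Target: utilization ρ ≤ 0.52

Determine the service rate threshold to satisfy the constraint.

ρ = λ/μ, so μ = λ/ρ
μ ≥ 8.2/0.52 = 15.7692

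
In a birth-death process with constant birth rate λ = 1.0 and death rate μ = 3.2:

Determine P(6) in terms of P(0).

For constant rates: P(n)/P(0) = (λ/μ)^n
P(6)/P(0) = (1.0/3.2)^6 = 0.3125^6 = 0.0009313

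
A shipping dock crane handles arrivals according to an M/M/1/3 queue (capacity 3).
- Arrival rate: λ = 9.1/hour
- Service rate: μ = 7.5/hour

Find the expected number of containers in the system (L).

ρ = λ/μ = 9.1/7.5 = 1.2133
P₀ = (1-ρ)/(1-ρ^(K+1)) = (1-1.2133)/(1-1.2133^4) = -0.2133/-1.1671 = 0.1828
P_K = P₀×ρ^K = 0.18277 × 1.2133^3 = 0.18277 × 1.7861 = 0.3264
L = ρ[1 - (K+1)ρ^K + Kρ^(K+1)] / [(1-ρ)(1-ρ^(K+1))]
L = 1.2133 × (1 - 4×1.786095 + 3×2.167069) / ((1 - 1.2133) × (1 - 2.167069)) = 1.7392 containers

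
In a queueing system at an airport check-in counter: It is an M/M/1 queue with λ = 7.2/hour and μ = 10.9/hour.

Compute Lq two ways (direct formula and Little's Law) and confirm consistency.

Method 1 (direct): Lq = λ²/(μ(μ-λ)) = 51.84/(10.9 × 3.70) = 1.2854

Method 2 (Little's Law):
W = 1/(μ-λ) = 1/3.70 = 0.27027
Wq = W - 1/μ = 0.27027 - 0.091743 = 0.17853
Lq = λWq = 7.2 × 0.17853 = 1.2854 ✔ (matches Method 1)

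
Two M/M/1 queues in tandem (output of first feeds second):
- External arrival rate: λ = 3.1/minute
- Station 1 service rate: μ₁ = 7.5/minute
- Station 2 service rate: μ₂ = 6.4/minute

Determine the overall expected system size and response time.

By Jackson's theorem, each station behaves as independent M/M/1.
Station 1: ρ₁ = 3.1/7.5 = 0.4133, L₁ = ρ₁/(1-ρ₁) = λ/(μ₁-λ) = 3.1/4.40 = 0.7045
Station 2: ρ₂ = 3.1/6.4 = 0.4844, L₂ = ρ₂/(1-ρ₂) = λ/(μ₂-λ) = 3.1/3.30 = 0.9394
Total: L = L₁ + L₂ = 0.7045 + 0.9394 = 1.6439
W = L/λ = 1.6439/3.1 = 0.5303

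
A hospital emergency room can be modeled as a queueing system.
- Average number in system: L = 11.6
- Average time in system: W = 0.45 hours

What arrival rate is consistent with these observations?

Little's Law: L = λW, so λ = L/W
λ = 11.6/0.45 = 25.7778 patients/hour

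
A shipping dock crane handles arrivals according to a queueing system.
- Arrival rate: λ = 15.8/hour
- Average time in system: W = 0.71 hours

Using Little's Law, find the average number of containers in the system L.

Little's Law: L = λW
L = 15.8 × 0.71 = 11.2180 containers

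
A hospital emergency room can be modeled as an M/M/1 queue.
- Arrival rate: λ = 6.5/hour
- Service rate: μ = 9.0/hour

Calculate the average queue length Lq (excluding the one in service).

ρ = λ/μ = 6.5/9.0 = 0.7222
For M/M/1: Lq = λ²/(μ(μ-λ))
Lq = 42.25/(9.0 × 2.50)
Lq = 1.8778 patients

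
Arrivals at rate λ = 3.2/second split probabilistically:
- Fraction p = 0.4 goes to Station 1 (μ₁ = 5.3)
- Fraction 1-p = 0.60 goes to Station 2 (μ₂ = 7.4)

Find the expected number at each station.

Effective rates: λ₁ = 3.2×0.4 = 1.28, λ₂ = 3.2×0.60 = 1.92
Station 1: ρ₁ = 1.28/5.3 = 0.2415, L₁ = ρ₁/(1-ρ₁) = 0.2415/(1-0.2415) = 0.3184
Station 2: ρ₂ = 1.92/7.4 = 0.2595, L₂ = ρ₂/(1-ρ₂) = 0.2595/(1-0.2595) = 0.3504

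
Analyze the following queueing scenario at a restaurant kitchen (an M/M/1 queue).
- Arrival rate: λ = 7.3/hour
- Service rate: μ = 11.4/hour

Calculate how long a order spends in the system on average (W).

First, compute utilization: ρ = λ/μ = 7.3/11.4 = 0.6404
For M/M/1: W = 1/(μ-λ)
W = 1/(11.4-7.3) = 1/4.10
W = 0.2439 hours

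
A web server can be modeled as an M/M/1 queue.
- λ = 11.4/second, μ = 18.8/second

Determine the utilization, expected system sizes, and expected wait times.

Step 1: ρ = λ/μ = 11.4/18.8 = 0.6064
Step 2: L = λ/(μ-λ) = 11.4/7.40 = 1.5405
Step 3: Lq = λ²/(μ(μ-λ)) = 129.96/(18.8×7.40) = 0.9342
Step 4: W = 1/(μ-λ) = 1/7.40 = 0.135135
Step 5: Wq = λ/(μ(μ-λ)) = 11.4/(18.8×7.40) = 0.08194
Step 6: P(0) = 1-ρ = 0.3936
Verify: L = λW = 11.4×0.135135 = 1.5405 ✔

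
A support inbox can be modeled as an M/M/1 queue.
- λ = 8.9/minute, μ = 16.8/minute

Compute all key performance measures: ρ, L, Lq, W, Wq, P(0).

Step 1: ρ = λ/μ = 8.9/16.8 = 0.5298
Step 2: L = λ/(μ-λ) = 8.9/7.90 = 1.1266
Step 3: Lq = λ²/(μ(μ-λ)) = 79.21/(16.8×7.90) = 0.5968
Step 4: W = 1/(μ-λ) = 1/7.90 = 0.12658
Step 5: Wq = λ/(μ(μ-λ)) = 8.9/(16.8×7.90) = 0.06706
Step 6: P(0) = 1-ρ = 0.4702
Verify: L = λW = 8.9×0.12658 = 1.1266 ✔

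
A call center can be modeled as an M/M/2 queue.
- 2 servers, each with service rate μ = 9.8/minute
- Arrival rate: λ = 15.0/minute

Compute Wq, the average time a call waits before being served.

Traffic intensity: ρ = λ/(cμ) = 15.0/(2×9.8) = 0.7653
Since ρ = 0.7653 < 1, system is stable.
Offered load a = λ/μ = cρ = 15.0/9.8 = 1.5306
P₀ = [ Σₙ₌₀^1 aⁿ/n! + a^2/(2!(1-ρ)) ]⁻¹
Σ = a^0/0! + a^1/1! = 1.0000 + 1.5306 = 2.5306
a^2/(2!(1-ρ)) = 2.3428/(2 × 0.2347) = 4.9911
P₀ = 1/(2.5306 + 4.9911) = 0.1329
Lq = P₀·a^2·ρ / (2!(1-ρ)²) = 0.132948 × 2.34277 × 0.765306 / (2 × 0.0550812) = 2.1638
Wq = Lq/λ = 2.1638/15.0 = 0.1443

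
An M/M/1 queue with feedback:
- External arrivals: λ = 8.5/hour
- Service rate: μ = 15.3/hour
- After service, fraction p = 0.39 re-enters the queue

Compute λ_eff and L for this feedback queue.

Effective arrival rate: λ_eff = λ/(1-p) = 8.5/(1-0.39) = 8.5/0.61 = 13.93443
ρ = λ_eff/μ = 13.93443/15.3 = 0.910747
L = ρ/(1-ρ) = 0.910747/(1-0.910747) = 10.2041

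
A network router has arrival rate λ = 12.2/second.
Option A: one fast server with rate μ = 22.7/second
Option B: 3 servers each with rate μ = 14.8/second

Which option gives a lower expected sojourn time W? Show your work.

Option A: single server μ = 22.7 (M/M/1)
  ρ_A = 12.2/22.7 = 0.5374
  W_A = 1/(μ-λ) = 1/(22.7-12.2) = 1/10.50 = 0.09524

Option B: 3 servers μ = 14.8 (M/M/3)
  ρ_B = λ/(cμ) = 12.2/(3×14.8) = 0.2748
  Offered load a = λ/μ = cρ = 12.2/14.8 = 0.8243
  P₀ = [ Σₙ₌₀^2 aⁿ/n! + a^3/(3!(1-ρ)) ]⁻¹
  Σ = a^0/0! + a^1/1! + a^2/2! = 1.0000 + 0.8243 + 0.3398 = 2.1641
  a^3/(3!(1-ρ)) = 0.5601/(6 × 0.7252) = 0.1287
  P₀ = 1/(2.1641 + 0.1287) = 0.4361
  Lq = P₀·a^3·ρ / (3!(1-ρ)²) = 0.4361 × 0.5601 × 0.2748 / (6 × 0.5260) = 0.02127
  Wq_B = Lq/λ = 0.021272/12.2 = 0.001744
  W_B = Wq_B + 1/μ = 0.001744 + 0.06757 = 0.06931

Since W_B = 0.06931 < W_A = 0.09524, Option B (multiple servers) has the shorter time in system.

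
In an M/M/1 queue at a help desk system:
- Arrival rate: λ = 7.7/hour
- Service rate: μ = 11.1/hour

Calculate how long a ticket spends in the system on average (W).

First, compute utilization: ρ = λ/μ = 7.7/11.1 = 0.6937
For M/M/1: W = 1/(μ-λ)
W = 1/(11.1-7.7) = 1/3.40
W = 0.2941 hours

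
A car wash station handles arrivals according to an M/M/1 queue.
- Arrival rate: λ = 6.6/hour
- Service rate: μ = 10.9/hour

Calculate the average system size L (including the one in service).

ρ = λ/μ = 6.6/10.9 = 0.6055
For M/M/1: L = λ/(μ-λ)
L = 6.6/(10.9-6.6) = 6.6/4.30
L = 1.5349 cars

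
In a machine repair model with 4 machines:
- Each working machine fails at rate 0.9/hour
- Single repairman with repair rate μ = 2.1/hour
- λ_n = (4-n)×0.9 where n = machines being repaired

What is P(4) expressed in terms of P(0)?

P(4)/P(0) = ∏_{i=0}^{4-1} λ_i/μ_{i+1}
= (4-0)×0.9/2.1 × (4-1)×0.9/2.1 × (4-2)×0.9/2.1 × (4-3)×0.9/2.1
= 0.8097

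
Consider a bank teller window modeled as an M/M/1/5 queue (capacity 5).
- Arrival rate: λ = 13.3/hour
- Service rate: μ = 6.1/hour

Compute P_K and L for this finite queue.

ρ = λ/μ = 13.3/6.1 = 2.18033
P₀ = (1-ρ)/(1-ρ^(K+1)) = (1-2.18033)/(1-2.18033^6) = -1.1803/-106.4319 = 0.01109
P_K = P₀×ρ^K = 0.01109 × 2.18033^5 = 0.01109 × 49.2732 = 0.5464
Blocking probability P_5 = 0.5464 (54.64%)
L = ρ[1 - (K+1)ρ^K + Kρ^(K+1)] / [(1-ρ)(1-ρ^(K+1))]
L = 2.18033 × (1 - 6×49.2732 + 5×107.4319) / ((1 - 2.18033) × (1 - 107.4319)) = 4.2092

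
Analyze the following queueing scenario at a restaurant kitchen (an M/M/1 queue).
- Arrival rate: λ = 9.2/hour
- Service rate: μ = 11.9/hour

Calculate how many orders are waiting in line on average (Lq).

ρ = λ/μ = 9.2/11.9 = 0.7731
For M/M/1: Lq = λ²/(μ(μ-λ))
Lq = 84.64/(11.9 × 2.70)
Lq = 2.6343 orders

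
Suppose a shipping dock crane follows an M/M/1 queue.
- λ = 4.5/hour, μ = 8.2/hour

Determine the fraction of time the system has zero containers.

ρ = λ/μ = 4.5/8.2 = 0.5488
P(0) = 1 - ρ = 1 - 0.5488 = 0.4512
The server is idle 45.12% of the time.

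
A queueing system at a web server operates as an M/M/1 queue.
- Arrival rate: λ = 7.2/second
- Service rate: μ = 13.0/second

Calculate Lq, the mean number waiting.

ρ = λ/μ = 7.2/13.0 = 0.5538
For M/M/1: Lq = λ²/(μ(μ-λ))
Lq = 51.84/(13.0 × 5.80)
Lq = 0.6875 requests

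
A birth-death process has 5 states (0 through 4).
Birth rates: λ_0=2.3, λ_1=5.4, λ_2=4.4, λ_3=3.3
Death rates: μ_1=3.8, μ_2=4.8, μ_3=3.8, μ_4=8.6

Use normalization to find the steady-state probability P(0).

Ratios P(n)/P(0) = (λ₀···λₙ₋₁)/(μ₁···μₙ):
P(1)/P(0) = (2.3)/(3.8) = 0.605263
P(2)/P(0) = (2.3×5.4)/(3.8×4.8) = 0.680921
P(3)/P(0) = (2.3×5.4×4.4)/(3.8×4.8×3.8) = 0.788435
P(4)/P(0) = (2.3×5.4×4.4×3.3)/(3.8×4.8×3.8×8.6) = 0.302539

Normalization: ∑ P(n) = 1
P(0) × (1.00000 + 0.605263 + 0.680921 + 0.788435 + 0.302539) = 1
P(0) × 3.3772 = 1
P(0) = 1/3.3772 = 0.2961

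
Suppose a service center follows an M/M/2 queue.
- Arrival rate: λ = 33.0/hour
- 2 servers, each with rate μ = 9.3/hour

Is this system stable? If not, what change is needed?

Stability requires ρ = λ/(cμ) < 1
ρ = 33.0/(2 × 9.3) = 33.0/18.60 = 1.7742
Since 1.7742 ≥ 1, the system is UNSTABLE.
Need c > λ/μ = 33.0/9.3 = 3.55.
Minimum servers needed: c = 4.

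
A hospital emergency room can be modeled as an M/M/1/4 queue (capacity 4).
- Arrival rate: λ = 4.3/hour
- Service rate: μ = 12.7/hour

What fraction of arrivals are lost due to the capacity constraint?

ρ = λ/μ = 4.3/12.7 = 0.33858
P₀ = (1-ρ)/(1-ρ^(K+1)) = (1-0.33858)/(1-0.33858^5) = 0.66142/0.99555 = 0.6644
P_K = P₀×ρ^K = 0.66438 × 0.33858^4 = 0.66438 × 0.013142 = 0.008731
Blocking probability = 0.87%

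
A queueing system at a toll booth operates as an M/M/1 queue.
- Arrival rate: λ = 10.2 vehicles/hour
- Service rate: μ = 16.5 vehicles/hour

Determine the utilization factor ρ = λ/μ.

Server utilization: ρ = λ/μ
ρ = 10.2/16.5 = 0.6182
The server is busy 61.82% of the time.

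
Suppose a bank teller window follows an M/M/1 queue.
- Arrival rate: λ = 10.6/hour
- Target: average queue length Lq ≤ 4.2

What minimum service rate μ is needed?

For M/M/1: Lq = λ²/(μ(μ-λ))
Need Lq ≤ 4.2, i.e. μ(μ-λ) ≥ λ²/4.2
μ² - 10.6μ - 112.36/4.2 ≥ 0  →  μ² - 10.6μ - 26.75238 ≥ 0
Quadratic formula (positive root): μ = [λ + √(λ² + 4×26.75238)]/2
Discriminant: 112.36 + 4×26.75238 = 219.3695, √219.3695 = 14.81113
μ ≥ (10.6 + 14.81113)/2 = 12.7056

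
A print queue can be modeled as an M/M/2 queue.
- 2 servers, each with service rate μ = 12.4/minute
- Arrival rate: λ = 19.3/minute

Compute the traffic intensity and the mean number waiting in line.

Traffic intensity: ρ = λ/(cμ) = 19.3/(2×12.4) = 0.7782
Since ρ = 0.7782 < 1, system is stable.
Offered load a = λ/μ = cρ = 19.3/12.4 = 1.5565
P₀ = [ Σₙ₌₀^1 aⁿ/n! + a^2/(2!(1-ρ)) ]⁻¹
Σ = a^0/0! + a^1/1! = 1.0000 + 1.5565 = 2.5565
a^2/(2!(1-ρ)) = 2.4225/(2 × 0.22177) = 5.4617
P₀ = 1/(2.5565 + 5.4617) = 0.1247
Lq = P₀·a^2·ρ / (2!(1-ρ)²) = 0.12472 × 2.4225 × 0.77823 / (2 × 0.049184) = 2.3903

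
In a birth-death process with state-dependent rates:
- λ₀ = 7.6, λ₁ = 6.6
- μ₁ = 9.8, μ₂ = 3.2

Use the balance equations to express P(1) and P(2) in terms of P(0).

Balance equations:
State 0: λ₀P₀ = μ₁P₁ → P₁ = (λ₀/μ₁)P₀ = (7.6/9.8)P₀ = 0.7755P₀
State 1: P₂ = (λ₀λ₁)/(μ₁μ₂)P₀ = (7.6×6.6)/(9.8×3.2)P₀ = 1.5995P₀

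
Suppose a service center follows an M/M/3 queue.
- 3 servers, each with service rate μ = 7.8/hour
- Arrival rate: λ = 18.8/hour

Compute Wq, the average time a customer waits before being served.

Traffic intensity: ρ = λ/(cμ) = 18.8/(3×7.8) = 0.8034
Since ρ = 0.8034 < 1, system is stable.
Offered load a = λ/μ = cρ = 18.8/7.8 = 2.4103
P₀ = [ Σₙ₌₀^2 aⁿ/n! + a^3/(3!(1-ρ)) ]⁻¹
Σ = a^0/0! + a^1/1! + a^2/2! = 1.00000 + 2.41026 + 2.90467 = 6.3149
a^3/(3!(1-ρ)) = 14.0020/(6 × 0.19658) = 11.8713
P₀ = 1/(6.3149 + 11.8713) = 0.05499
Lq = P₀·a^3·ρ / (3!(1-ρ)²) = 0.054987 × 14.0020 × 0.80342 / (6 × 0.038644) = 2.6678
Wq = Lq/λ = 2.6678/18.8 = 0.1419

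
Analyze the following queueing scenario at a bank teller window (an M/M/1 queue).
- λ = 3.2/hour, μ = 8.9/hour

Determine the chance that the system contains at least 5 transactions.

ρ = λ/μ = 3.2/8.9 = 0.35955
P(N ≥ n) = ρⁿ
P(N ≥ 5) = 0.35955^5
P(N ≥ 5) = 0.006009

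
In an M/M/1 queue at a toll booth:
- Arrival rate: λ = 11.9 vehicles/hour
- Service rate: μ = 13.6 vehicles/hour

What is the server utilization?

Server utilization: ρ = λ/μ
ρ = 11.9/13.6 = 0.8750
The server is busy 87.50% of the time.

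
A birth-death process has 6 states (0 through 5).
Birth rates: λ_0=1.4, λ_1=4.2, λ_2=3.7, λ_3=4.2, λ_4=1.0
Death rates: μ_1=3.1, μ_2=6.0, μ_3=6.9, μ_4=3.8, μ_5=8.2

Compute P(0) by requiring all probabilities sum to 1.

Ratios P(n)/P(0) = (λ₀···λₙ₋₁)/(μ₁···μₙ):
P(1)/P(0) = (1.4)/(3.1) = 0.4516
P(2)/P(0) = (1.4×4.2)/(3.1×6.0) = 0.3161
P(3)/P(0) = (1.4×4.2×3.7)/(3.1×6.0×6.9) = 0.1695
P(4)/P(0) = (1.4×4.2×3.7×4.2)/(3.1×6.0×6.9×3.8) = 0.1874
P(5)/P(0) = (1.4×4.2×3.7×4.2×1.0)/(3.1×6.0×6.9×3.8×8.2) = 0.02285

Normalization: ∑ P(n) = 1
P(0) × (1.0000 + 0.4516 + 0.3161 + 0.1695 + 0.1874 + 0.02285) = 1
P(0) × 2.1475 = 1
P(0) = 1/2.1475 = 0.4657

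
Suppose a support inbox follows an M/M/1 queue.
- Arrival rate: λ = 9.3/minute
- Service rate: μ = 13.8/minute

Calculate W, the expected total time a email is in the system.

First, compute utilization: ρ = λ/μ = 9.3/13.8 = 0.6739
For M/M/1: W = 1/(μ-λ)
W = 1/(13.8-9.3) = 1/4.50
W = 0.2222 minutes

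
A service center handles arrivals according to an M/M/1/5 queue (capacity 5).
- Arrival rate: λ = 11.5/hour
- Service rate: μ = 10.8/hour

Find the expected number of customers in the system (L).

ρ = λ/μ = 11.5/10.8 = 1.0648
P₀ = (1-ρ)/(1-ρ^(K+1)) = (1-1.0648)/(1-1.0648^6) = -0.06480/-0.4575 = 0.1416
P_K = P₀×ρ^K = 0.14164 × 1.0648^5 = 0.14164 × 1.3688 = 0.1939
L = ρ[1 - (K+1)ρ^K + Kρ^(K+1)] / [(1-ρ)(1-ρ^(K+1))]
L = 1.0648 × (1 - 6×1.3688007 + 5×1.4574990) / ((1 - 1.0648) × (1 - 1.4574990)) = 2.6827 customers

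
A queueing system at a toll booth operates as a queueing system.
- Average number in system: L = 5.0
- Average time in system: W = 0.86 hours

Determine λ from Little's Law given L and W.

Little's Law: L = λW, so λ = L/W
λ = 5.0/0.86 = 5.8140 vehicles/hour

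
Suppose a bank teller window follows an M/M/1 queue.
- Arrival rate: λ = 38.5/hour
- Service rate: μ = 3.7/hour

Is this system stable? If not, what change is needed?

Stability requires ρ = λ/(cμ) < 1
ρ = 38.5/(1 × 3.7) = 38.5/3.70 = 10.4054
Since 10.4054 ≥ 1, the system is UNSTABLE.
Queue grows without bound. Need μ > λ = 38.5.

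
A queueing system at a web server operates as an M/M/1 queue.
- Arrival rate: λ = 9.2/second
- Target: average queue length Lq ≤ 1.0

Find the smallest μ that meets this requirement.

For M/M/1: Lq = λ²/(μ(μ-λ))
Need Lq ≤ 1.0, i.e. μ(μ-λ) ≥ λ²/1.0
μ² - 9.2μ - 84.64/1.0 ≥ 0  →  μ² - 9.2μ - 84.6400 ≥ 0
Quadratic formula (positive root): μ = [λ + √(λ² + 4×84.6400)]/2
Discriminant: 84.64 + 4×84.6400 = 423.2000, √423.2000 = 20.5718
μ ≥ (9.2 + 20.5718)/2 = 14.8859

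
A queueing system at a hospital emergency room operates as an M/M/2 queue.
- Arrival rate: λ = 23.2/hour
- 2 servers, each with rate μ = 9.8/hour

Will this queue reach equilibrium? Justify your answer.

Stability requires ρ = λ/(cμ) < 1
ρ = 23.2/(2 × 9.8) = 23.2/19.60 = 1.1837
Since 1.1837 ≥ 1, the system is UNSTABLE.
Need c > λ/μ = 23.2/9.8 = 2.37.
Minimum servers needed: c = 3.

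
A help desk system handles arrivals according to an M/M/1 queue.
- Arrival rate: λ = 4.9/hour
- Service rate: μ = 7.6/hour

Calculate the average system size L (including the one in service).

ρ = λ/μ = 4.9/7.6 = 0.6447
For M/M/1: L = λ/(μ-λ)
L = 4.9/(7.6-4.9) = 4.9/2.70
L = 1.8148 tickets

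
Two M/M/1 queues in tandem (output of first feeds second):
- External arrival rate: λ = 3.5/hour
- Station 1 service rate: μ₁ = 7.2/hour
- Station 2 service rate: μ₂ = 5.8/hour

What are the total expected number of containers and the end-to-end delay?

By Jackson's theorem, each station behaves as independent M/M/1.
Station 1: ρ₁ = 3.5/7.2 = 0.4861, L₁ = ρ₁/(1-ρ₁) = λ/(μ₁-λ) = 3.5/3.70 = 0.945946
Station 2: ρ₂ = 3.5/5.8 = 0.6034, L₂ = ρ₂/(1-ρ₂) = λ/(μ₂-λ) = 3.5/2.30 = 1.52174
Total: L = L₁ + L₂ = 0.945946 + 1.52174 = 2.4677
W = L/λ = 2.4677/3.5 = 0.7051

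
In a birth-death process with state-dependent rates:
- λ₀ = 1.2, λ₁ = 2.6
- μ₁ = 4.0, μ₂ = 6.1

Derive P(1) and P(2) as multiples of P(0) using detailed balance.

Balance equations:
State 0: λ₀P₀ = μ₁P₁ → P₁ = (λ₀/μ₁)P₀ = (1.2/4.0)P₀ = 0.3000P₀
State 1: P₂ = (λ₀λ₁)/(μ₁μ₂)P₀ = (1.2×2.6)/(4.0×6.1)P₀ = 0.1279P₀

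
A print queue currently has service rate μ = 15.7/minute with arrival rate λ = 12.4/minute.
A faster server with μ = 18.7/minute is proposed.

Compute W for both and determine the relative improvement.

System 1: ρ₁ = 12.4/15.7 = 0.7898, W₁ = 1/(15.7-12.4) = 0.3030
System 2: ρ₂ = 12.4/18.7 = 0.6631, W₂ = 1/(18.7-12.4) = 0.1587
Improvement: (W₁-W₂)/W₁ = (0.3030-0.1587)/0.3030 = 47.62%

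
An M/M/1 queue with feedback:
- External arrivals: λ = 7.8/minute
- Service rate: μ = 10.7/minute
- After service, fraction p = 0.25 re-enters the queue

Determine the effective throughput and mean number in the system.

Effective arrival rate: λ_eff = λ/(1-p) = 7.8/(1-0.25) = 7.8/0.75 = 10.4000
ρ = λ_eff/μ = 10.4000/10.7 = 0.97196262
L = ρ/(1-ρ) = 0.97196262/(1-0.97196262) = 34.6667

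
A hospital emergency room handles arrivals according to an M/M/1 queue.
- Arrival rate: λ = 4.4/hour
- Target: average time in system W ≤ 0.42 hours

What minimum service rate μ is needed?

For M/M/1: W = 1/(μ-λ)
Need W ≤ 0.42, so 1/(μ-λ) ≤ 0.42
μ - λ ≥ 1/0.42 = 2.3810
μ ≥ 4.4 + 2.3810 = 6.7810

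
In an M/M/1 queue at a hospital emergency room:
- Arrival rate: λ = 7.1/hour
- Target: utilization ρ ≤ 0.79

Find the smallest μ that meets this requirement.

ρ = λ/μ, so μ = λ/ρ
μ ≥ 7.1/0.79 = 8.9873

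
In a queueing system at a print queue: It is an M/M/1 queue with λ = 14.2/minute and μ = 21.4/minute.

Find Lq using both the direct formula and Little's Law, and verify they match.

Method 1 (direct): Lq = λ²/(μ(μ-λ)) = 201.64/(21.4 × 7.20) = 1.3087

Method 2 (Little's Law):
W = 1/(μ-λ) = 1/7.20 = 0.13889
Wq = W - 1/μ = 0.13889 - 0.046729 = 0.09216
Lq = λWq = 14.2 × 0.09216 = 1.3087 ✔ (matches Method 1)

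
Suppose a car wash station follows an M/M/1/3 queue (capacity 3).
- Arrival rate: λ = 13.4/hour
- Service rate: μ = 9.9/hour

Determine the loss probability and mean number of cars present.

ρ = λ/μ = 13.4/9.9 = 1.3535
P₀ = (1-ρ)/(1-ρ^(K+1)) = (1-1.3535)/(1-1.3535^4) = -0.3535/-2.3561 = 0.1500
P_K = P₀×ρ^K = 0.15004 × 1.3535^3 = 0.15004 × 2.4796 = 0.3720
Blocking probability P_3 = 0.3720 (37.20%)
L = ρ[1 - (K+1)ρ^K + Kρ^(K+1)] / [(1-ρ)(1-ρ^(K+1))]
L = 1.3535 × (1 - 4×2.47956 + 3×3.35609) / ((1 - 1.3535) × (1 - 3.35609)) = 1.8689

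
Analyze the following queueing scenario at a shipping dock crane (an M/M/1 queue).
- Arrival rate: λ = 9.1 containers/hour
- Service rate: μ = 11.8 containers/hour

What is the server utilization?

Server utilization: ρ = λ/μ
ρ = 9.1/11.8 = 0.7712
The server is busy 77.12% of the time.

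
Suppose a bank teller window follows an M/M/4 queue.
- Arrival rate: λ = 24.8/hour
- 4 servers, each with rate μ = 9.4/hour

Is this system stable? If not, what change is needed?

Stability requires ρ = λ/(cμ) < 1
ρ = 24.8/(4 × 9.4) = 24.8/37.60 = 0.6596
Since 0.6596 < 1, the system is STABLE.
The servers are busy 65.96% of the time.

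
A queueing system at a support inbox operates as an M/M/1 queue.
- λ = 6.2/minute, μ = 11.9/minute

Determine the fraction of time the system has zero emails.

ρ = λ/μ = 6.2/11.9 = 0.5210
P(0) = 1 - ρ = 1 - 0.5210 = 0.4790
The server is idle 47.90% of the time.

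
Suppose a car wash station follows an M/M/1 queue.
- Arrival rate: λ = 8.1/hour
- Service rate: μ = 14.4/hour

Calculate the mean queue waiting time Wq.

First, compute utilization: ρ = λ/μ = 8.1/14.4 = 0.5625
For M/M/1: Wq = λ/(μ(μ-λ))
Wq = 8.1/(14.4 × (14.4-8.1))
Wq = 8.1/(14.4 × 6.30)
Wq = 0.08929 hours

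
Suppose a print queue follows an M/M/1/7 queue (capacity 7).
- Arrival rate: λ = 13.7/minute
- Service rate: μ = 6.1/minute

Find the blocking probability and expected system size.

ρ = λ/μ = 13.7/6.1 = 2.2459
P₀ = (1-ρ)/(1-ρ^(K+1)) = (1-2.2459)/(1-2.2459^8) = -1.2459/-646.3264 = 0.001928
P_K = P₀×ρ^K = 0.0019277 × 2.2459^7 = 0.0019277 × 288.2258 = 0.5556
Blocking probability P_7 = 0.5556 (55.56%)
L = ρ[1 - (K+1)ρ^K + Kρ^(K+1)] / [(1-ρ)(1-ρ^(K+1))]
L = 2.2459 × (1 - 8×288.2258 + 7×647.3264) / ((1 - 2.2459) × (1 - 647.3264)) = 6.2097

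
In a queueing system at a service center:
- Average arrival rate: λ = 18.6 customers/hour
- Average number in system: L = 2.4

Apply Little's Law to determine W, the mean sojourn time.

Little's Law: L = λW, so W = L/λ
W = 2.4/18.6 = 0.1290 hours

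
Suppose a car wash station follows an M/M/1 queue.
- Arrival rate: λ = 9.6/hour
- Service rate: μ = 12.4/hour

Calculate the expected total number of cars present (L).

ρ = λ/μ = 9.6/12.4 = 0.7742
For M/M/1: L = λ/(μ-λ)
L = 9.6/(12.4-9.6) = 9.6/2.80
L = 3.4286 cars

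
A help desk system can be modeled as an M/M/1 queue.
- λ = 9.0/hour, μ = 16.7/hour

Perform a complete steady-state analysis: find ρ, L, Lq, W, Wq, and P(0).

Step 1: ρ = λ/μ = 9.0/16.7 = 0.5389
Step 2: L = λ/(μ-λ) = 9.0/7.70 = 1.1688
Step 3: Lq = λ²/(μ(μ-λ)) = 81.00/(16.7×7.70) = 0.6299
Step 4: W = 1/(μ-λ) = 1/7.70 = 0.12987
Step 5: Wq = λ/(μ(μ-λ)) = 9.0/(16.7×7.70) = 0.06999
Step 6: P(0) = 1-ρ = 0.4611
Verify: L = λW = 9.0×0.12987 = 1.1688 ✔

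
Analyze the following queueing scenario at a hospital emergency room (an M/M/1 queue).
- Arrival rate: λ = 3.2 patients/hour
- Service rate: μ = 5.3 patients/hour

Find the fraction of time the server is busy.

Server utilization: ρ = λ/μ
ρ = 3.2/5.3 = 0.6038
The server is busy 60.38% of the time.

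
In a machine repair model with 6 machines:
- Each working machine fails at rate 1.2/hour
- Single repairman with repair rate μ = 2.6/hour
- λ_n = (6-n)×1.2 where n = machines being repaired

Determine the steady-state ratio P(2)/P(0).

P(2)/P(0) = ∏_{i=0}^{2-1} λ_i/μ_{i+1}
= (6-0)×1.2/2.6 × (6-1)×1.2/2.6
= 6.3905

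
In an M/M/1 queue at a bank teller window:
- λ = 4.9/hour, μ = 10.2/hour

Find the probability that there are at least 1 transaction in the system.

ρ = λ/μ = 4.9/10.2 = 0.4804
P(N ≥ n) = ρⁿ
P(N ≥ 1) = 0.4804^1
P(N ≥ 1) = 0.4804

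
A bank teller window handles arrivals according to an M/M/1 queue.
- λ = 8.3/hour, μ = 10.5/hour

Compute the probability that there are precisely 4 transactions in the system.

ρ = λ/μ = 8.3/10.5 = 0.7905
P(n) = (1-ρ)ρⁿ
P(4) = (1-0.7905) × 0.7905^4
P(4) = 0.2095 × 0.3905
P(4) = 0.08181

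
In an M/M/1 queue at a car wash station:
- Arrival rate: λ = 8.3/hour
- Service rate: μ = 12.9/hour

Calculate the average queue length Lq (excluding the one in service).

ρ = λ/μ = 8.3/12.9 = 0.6434
For M/M/1: Lq = λ²/(μ(μ-λ))
Lq = 68.89/(12.9 × 4.60)
Lq = 1.1609 cars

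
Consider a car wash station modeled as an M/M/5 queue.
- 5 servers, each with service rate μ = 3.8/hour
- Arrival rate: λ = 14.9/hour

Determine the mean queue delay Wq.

Traffic intensity: ρ = λ/(cμ) = 14.9/(5×3.8) = 0.7842
Since ρ = 0.7842 < 1, system is stable.
Offered load a = λ/μ = cρ = 14.9/3.8 = 3.9211
P₀ = [ Σₙ₌₀^4 aⁿ/n! + a^5/(5!(1-ρ)) ]⁻¹
Σ = a^0/0! + a^1/1! + a^2/2! + a^3/3! + a^4/4! = 1.00000 + 3.92105 + 7.68733 + 10.0475 + 9.84917 = 32.5050
a^5/(5!(1-ρ)) = 926.8583/(120 × 0.2157895) = 35.7933
P₀ = 1/(32.5050 + 35.7933) = 0.01464
Lq = P₀·a^5·ρ / (5!(1-ρ)²) = 0.014642 × 926.8583 × 0.78421 / (120 × 0.046565) = 1.9046
Wq = Lq/λ = 1.9046/14.9 = 0.1278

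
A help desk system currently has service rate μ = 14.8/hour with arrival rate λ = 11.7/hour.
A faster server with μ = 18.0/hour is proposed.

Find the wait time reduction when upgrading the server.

System 1: ρ₁ = 11.7/14.8 = 0.7905, W₁ = 1/(14.8-11.7) = 0.32258
System 2: ρ₂ = 11.7/18.0 = 0.6500, W₂ = 1/(18.0-11.7) = 0.15873
Improvement: (W₁-W₂)/W₁ = (0.32258-0.15873)/0.32258 = 50.79%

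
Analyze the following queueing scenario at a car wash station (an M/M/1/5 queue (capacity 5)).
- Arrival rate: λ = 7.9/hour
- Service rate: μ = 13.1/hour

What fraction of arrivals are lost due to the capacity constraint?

ρ = λ/μ = 7.9/13.1 = 0.603053
P₀ = (1-ρ)/(1-ρ^(K+1)) = (1-0.603053)/(1-0.603053^6) = 0.3969/0.9519 = 0.4170
P_K = P₀×ρ^K = 0.4170 × 0.603053^5 = 0.4170 × 0.07976 = 0.03326
Blocking probability = 3.33%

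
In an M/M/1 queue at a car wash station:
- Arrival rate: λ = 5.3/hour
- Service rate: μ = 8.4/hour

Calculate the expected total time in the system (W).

First, compute utilization: ρ = λ/μ = 5.3/8.4 = 0.6310
For M/M/1: W = 1/(μ-λ)
W = 1/(8.4-5.3) = 1/3.10
W = 0.3226 hours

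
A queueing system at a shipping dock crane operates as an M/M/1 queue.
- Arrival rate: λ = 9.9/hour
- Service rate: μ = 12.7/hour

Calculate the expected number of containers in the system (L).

ρ = λ/μ = 9.9/12.7 = 0.7795
For M/M/1: L = λ/(μ-λ)
L = 9.9/(12.7-9.9) = 9.9/2.80
L = 3.5357 containers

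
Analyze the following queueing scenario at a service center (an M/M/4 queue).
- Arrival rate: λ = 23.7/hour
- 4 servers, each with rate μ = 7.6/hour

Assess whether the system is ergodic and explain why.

Stability requires ρ = λ/(cμ) < 1
ρ = 23.7/(4 × 7.6) = 23.7/30.40 = 0.7796
Since 0.7796 < 1, the system is STABLE.
The servers are busy 77.96% of the time.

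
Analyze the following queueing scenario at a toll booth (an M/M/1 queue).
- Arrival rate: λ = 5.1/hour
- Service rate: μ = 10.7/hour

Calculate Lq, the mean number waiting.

ρ = λ/μ = 5.1/10.7 = 0.4766
For M/M/1: Lq = λ²/(μ(μ-λ))
Lq = 26.01/(10.7 × 5.60)
Lq = 0.4341 vehicles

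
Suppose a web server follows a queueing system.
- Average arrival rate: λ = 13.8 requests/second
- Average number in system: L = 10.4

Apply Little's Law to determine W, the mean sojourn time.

Little's Law: L = λW, so W = L/λ
W = 10.4/13.8 = 0.7536 seconds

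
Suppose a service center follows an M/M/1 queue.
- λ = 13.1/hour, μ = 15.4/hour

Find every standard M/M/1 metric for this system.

Step 1: ρ = λ/μ = 13.1/15.4 = 0.8506
Step 2: L = λ/(μ-λ) = 13.1/2.30 = 5.6957
Step 3: Lq = λ²/(μ(μ-λ)) = 171.61/(15.4×2.30) = 4.8450
Step 4: W = 1/(μ-λ) = 1/2.30 = 0.434783
Step 5: Wq = λ/(μ(μ-λ)) = 13.1/(15.4×2.30) = 0.3698
Step 6: P(0) = 1-ρ = 0.1494
Verify: L = λW = 13.1×0.434783 = 5.6957 ✔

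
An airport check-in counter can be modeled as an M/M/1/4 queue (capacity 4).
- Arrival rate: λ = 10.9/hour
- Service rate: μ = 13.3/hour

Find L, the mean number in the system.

ρ = λ/μ = 10.9/13.3 = 0.81955
P₀ = (1-ρ)/(1-ρ^(K+1)) = (1-0.81955)/(1-0.81955^5) = 0.18045/0.63028 = 0.2863
P_K = P₀×ρ^K = 0.28630 × 0.81955^4 = 0.28630 × 0.45113 = 0.1292
L = ρ[1 - (K+1)ρ^K + Kρ^(K+1)] / [(1-ρ)(1-ρ^(K+1))]
L = 0.81955 × (1 - 5×0.451130 + 4×0.369724) / ((1 - 0.81955) × (1 - 0.369724)) = 1.6087 passengers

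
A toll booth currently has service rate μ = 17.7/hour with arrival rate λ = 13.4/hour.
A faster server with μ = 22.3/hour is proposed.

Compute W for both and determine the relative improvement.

System 1: ρ₁ = 13.4/17.7 = 0.7571, W₁ = 1/(17.7-13.4) = 0.23256
System 2: ρ₂ = 13.4/22.3 = 0.6009, W₂ = 1/(22.3-13.4) = 0.11236
Improvement: (W₁-W₂)/W₁ = (0.23256-0.11236)/0.23256 = 51.69%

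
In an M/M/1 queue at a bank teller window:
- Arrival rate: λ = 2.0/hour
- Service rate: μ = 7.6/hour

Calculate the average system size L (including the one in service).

ρ = λ/μ = 2.0/7.6 = 0.2632
For M/M/1: L = λ/(μ-λ)
L = 2.0/(7.6-2.0) = 2.0/5.60
L = 0.3571 transactions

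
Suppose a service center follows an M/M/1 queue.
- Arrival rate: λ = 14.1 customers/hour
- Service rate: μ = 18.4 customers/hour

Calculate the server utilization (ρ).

Server utilization: ρ = λ/μ
ρ = 14.1/18.4 = 0.7663
The server is busy 76.63% of the time.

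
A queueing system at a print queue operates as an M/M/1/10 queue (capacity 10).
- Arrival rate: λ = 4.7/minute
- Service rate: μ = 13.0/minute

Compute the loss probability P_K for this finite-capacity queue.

ρ = λ/μ = 4.7/13.0 = 0.36154
P₀ = (1-ρ)/(1-ρ^(K+1)) = (1-0.36154)/(1-0.36154^11) = 0.6385/1.0000 = 0.6385
P_K = P₀×ρ^K = 0.63847 × 0.36154^10 = 0.63847 × 0.000038156 = 0.00002436
Blocking probability = 0.002436%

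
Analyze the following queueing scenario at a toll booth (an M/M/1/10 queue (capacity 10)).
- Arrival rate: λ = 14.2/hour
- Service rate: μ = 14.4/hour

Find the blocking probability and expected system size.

ρ = λ/μ = 14.2/14.4 = 0.98611
P₀ = (1-ρ)/(1-ρ^(K+1)) = (1-0.98611)/(1-0.98611^11) = 0.013890/0.14261 = 0.09740
P_K = P₀×ρ^K = 0.09740 × 0.98611^10 = 0.09740 × 0.8695 = 0.08469
Blocking probability P_10 = 0.08469 (8.47%)
L = ρ[1 - (K+1)ρ^K + Kρ^(K+1)] / [(1-ρ)(1-ρ^(K+1))]
L = 0.98611 × (1 - 11×0.86946805 + 10×0.85739114) / ((1 - 0.98611) × (1 - 0.85739114)) = 4.8602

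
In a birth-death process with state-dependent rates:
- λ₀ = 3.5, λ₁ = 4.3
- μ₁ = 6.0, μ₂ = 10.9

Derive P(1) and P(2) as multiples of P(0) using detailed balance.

Balance equations:
State 0: λ₀P₀ = μ₁P₁ → P₁ = (λ₀/μ₁)P₀ = (3.5/6.0)P₀ = 0.5833P₀
State 1: P₂ = (λ₀λ₁)/(μ₁μ₂)P₀ = (3.5×4.3)/(6.0×10.9)P₀ = 0.2301P₀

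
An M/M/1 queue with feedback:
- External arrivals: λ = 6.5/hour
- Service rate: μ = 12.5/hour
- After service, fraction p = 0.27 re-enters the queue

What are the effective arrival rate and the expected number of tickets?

Effective arrival rate: λ_eff = λ/(1-p) = 6.5/(1-0.27) = 6.5/0.73 = 8.9041
ρ = λ_eff/μ = 8.9041/12.5 = 0.71233
L = ρ/(1-ρ) = 0.71233/(1-0.71233) = 2.4762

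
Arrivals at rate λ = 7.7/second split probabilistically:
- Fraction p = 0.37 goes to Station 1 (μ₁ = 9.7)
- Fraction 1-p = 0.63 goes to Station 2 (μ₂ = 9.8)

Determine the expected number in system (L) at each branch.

Effective rates: λ₁ = 7.7×0.37 = 2.849, λ₂ = 7.7×0.63 = 4.851
Station 1: ρ₁ = 2.849/9.7 = 0.293711, L₁ = ρ₁/(1-ρ₁) = 0.293711/(1-0.293711) = 0.4159
Station 2: ρ₂ = 4.851/9.8 = 0.4950, L₂ = ρ₂/(1-ρ₂) = 0.4950/(1-0.4950) = 0.9802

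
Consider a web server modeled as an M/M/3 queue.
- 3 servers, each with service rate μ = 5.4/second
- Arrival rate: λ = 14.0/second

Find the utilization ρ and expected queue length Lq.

Traffic intensity: ρ = λ/(cμ) = 14.0/(3×5.4) = 0.8642
Since ρ = 0.8642 < 1, system is stable.
Offered load a = λ/μ = cρ = 14.0/5.4 = 2.5926
P₀ = [ Σₙ₌₀^2 aⁿ/n! + a^3/(3!(1-ρ)) ]⁻¹
Σ = a^0/0! + a^1/1! + a^2/2! = 1.0000 + 2.5926 + 3.3608 = 6.9534
a^3/(3!(1-ρ)) = 17.42621/(6 × 0.1358025) = 21.3867
P₀ = 1/(6.9534 + 21.3867) = 0.03529
Lq = P₀·a^3·ρ / (3!(1-ρ)²) = 0.0352857 × 17.4262 × 0.864198 / (6 × 0.0184423) = 4.8023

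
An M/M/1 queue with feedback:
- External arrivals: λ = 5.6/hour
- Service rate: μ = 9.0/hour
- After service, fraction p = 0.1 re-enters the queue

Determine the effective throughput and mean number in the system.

Effective arrival rate: λ_eff = λ/(1-p) = 5.6/(1-0.1) = 5.6/0.90 = 6.2222
ρ = λ_eff/μ = 6.2222/9.0 = 0.69136
L = ρ/(1-ρ) = 0.69136/(1-0.69136) = 2.2400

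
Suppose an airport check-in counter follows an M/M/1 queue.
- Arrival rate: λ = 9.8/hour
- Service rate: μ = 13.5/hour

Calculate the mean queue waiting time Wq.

First, compute utilization: ρ = λ/μ = 9.8/13.5 = 0.7259
For M/M/1: Wq = λ/(μ(μ-λ))
Wq = 9.8/(13.5 × (13.5-9.8))
Wq = 9.8/(13.5 × 3.70)
Wq = 0.1962 hours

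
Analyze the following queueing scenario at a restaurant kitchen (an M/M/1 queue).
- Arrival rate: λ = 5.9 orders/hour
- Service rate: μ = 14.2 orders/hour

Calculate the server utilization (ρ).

Server utilization: ρ = λ/μ
ρ = 5.9/14.2 = 0.4155
The server is busy 41.55% of the time.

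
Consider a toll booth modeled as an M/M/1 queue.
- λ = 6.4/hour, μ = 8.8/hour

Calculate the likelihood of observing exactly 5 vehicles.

ρ = λ/μ = 6.4/8.8 = 0.7273
P(n) = (1-ρ)ρⁿ
P(5) = (1-0.7273) × 0.7273^5
P(5) = 0.2727 × 0.2035
P(5) = 0.05549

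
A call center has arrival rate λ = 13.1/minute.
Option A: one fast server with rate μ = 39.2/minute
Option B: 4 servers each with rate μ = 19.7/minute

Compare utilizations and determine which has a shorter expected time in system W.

Option A: single server μ = 39.2 (M/M/1)
  ρ_A = 13.1/39.2 = 0.3342
  W_A = 1/(μ-λ) = 1/(39.2-13.1) = 1/26.10 = 0.03831

Option B: 4 servers μ = 19.7 (M/M/4)
  ρ_B = λ/(cμ) = 13.1/(4×19.7) = 0.1662
  Offered load a = λ/μ = cρ = 13.1/19.7 = 0.6650
  P₀ = [ Σₙ₌₀^3 aⁿ/n! + a^4/(4!(1-ρ)) ]⁻¹
  Σ = a^0/0! + a^1/1! + a^2/2! + a^3/3! = 1.0000 + 0.6650 + 0.2211 + 0.04901 = 1.9351
  a^4/(4!(1-ρ)) = 0.195533/(24 × 0.833756) = 0.009772
  P₀ = 1/(1.9351 + 0.009772) = 0.5142
  Lq = P₀·a^4·ρ / (4!(1-ρ)²) = 0.5142 × 0.1955 × 0.1662 / (24 × 0.6951) = 0.001002
  Wq_B = Lq/λ = 0.0010018/13.1 = 0.00007647
  W_B = Wq_B + 1/μ = 0.00007647 + 0.05076 = 0.05084

Since W_A = 0.03831 < W_B = 0.05084, Option A (single fast server) has the shorter time in system.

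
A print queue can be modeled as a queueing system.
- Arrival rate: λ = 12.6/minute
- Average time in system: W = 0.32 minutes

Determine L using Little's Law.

Little's Law: L = λW
L = 12.6 × 0.32 = 4.0320 jobs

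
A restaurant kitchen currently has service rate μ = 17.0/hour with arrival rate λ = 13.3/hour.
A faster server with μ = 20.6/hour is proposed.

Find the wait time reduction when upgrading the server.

System 1: ρ₁ = 13.3/17.0 = 0.7824, W₁ = 1/(17.0-13.3) = 0.2703
System 2: ρ₂ = 13.3/20.6 = 0.6456, W₂ = 1/(20.6-13.3) = 0.1370
Improvement: (W₁-W₂)/W₁ = (0.2703-0.1370)/0.2703 = 49.32%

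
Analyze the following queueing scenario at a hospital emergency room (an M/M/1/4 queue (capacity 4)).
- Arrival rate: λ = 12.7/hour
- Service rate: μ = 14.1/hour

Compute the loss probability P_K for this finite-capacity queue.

ρ = λ/μ = 12.7/14.1 = 0.9007
P₀ = (1-ρ)/(1-ρ^(K+1)) = (1-0.9007)/(1-0.9007^5) = 0.09930/0.4072 = 0.2439
P_K = P₀×ρ^K = 0.2439 × 0.9007^4 = 0.2439 × 0.6581 = 0.1605
Blocking probability = 16.05%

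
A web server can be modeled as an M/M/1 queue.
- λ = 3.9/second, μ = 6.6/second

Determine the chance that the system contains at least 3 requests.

ρ = λ/μ = 3.9/6.6 = 0.5909
P(N ≥ n) = ρⁿ
P(N ≥ 3) = 0.5909^3
P(N ≥ 3) = 0.2063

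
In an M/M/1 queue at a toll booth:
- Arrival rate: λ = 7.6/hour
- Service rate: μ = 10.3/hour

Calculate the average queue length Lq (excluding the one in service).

ρ = λ/μ = 7.6/10.3 = 0.7379
For M/M/1: Lq = λ²/(μ(μ-λ))
Lq = 57.76/(10.3 × 2.70)
Lq = 2.0770 vehicles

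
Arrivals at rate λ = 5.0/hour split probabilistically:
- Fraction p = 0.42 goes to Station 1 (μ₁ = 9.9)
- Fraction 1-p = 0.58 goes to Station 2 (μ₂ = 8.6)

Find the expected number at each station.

Effective rates: λ₁ = 5.0×0.42 = 2.1, λ₂ = 5.0×0.58 = 2.9
Station 1: ρ₁ = 2.1/9.9 = 0.2121, L₁ = ρ₁/(1-ρ₁) = 0.2121/(1-0.2121) = 0.2692
Station 2: ρ₂ = 2.9/8.6 = 0.3372, L₂ = ρ₂/(1-ρ₂) = 0.3372/(1-0.3372) = 0.5088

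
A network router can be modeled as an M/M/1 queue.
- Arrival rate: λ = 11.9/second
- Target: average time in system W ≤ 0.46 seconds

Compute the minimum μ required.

For M/M/1: W = 1/(μ-λ)
Need W ≤ 0.46, so 1/(μ-λ) ≤ 0.46
μ - λ ≥ 1/0.46 = 2.1739
μ ≥ 11.9 + 2.1739 = 14.0739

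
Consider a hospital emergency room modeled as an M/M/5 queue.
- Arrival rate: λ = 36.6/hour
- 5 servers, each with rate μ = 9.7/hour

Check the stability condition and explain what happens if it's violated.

Stability requires ρ = λ/(cμ) < 1
ρ = 36.6/(5 × 9.7) = 36.6/48.50 = 0.7546
Since 0.7546 < 1, the system is STABLE.
The servers are busy 75.46% of the time.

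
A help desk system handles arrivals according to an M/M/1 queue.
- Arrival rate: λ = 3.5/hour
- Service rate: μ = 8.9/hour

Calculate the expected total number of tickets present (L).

ρ = λ/μ = 3.5/8.9 = 0.3933
For M/M/1: L = λ/(μ-λ)
L = 3.5/(8.9-3.5) = 3.5/5.40
L = 0.6481 tickets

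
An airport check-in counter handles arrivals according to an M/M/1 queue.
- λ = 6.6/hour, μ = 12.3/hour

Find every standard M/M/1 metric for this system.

Step 1: ρ = λ/μ = 6.6/12.3 = 0.5366
Step 2: L = λ/(μ-λ) = 6.6/5.70 = 1.1579
Step 3: Lq = λ²/(μ(μ-λ)) = 43.56/(12.3×5.70) = 0.6213
Step 4: W = 1/(μ-λ) = 1/5.70 = 0.17544
Step 5: Wq = λ/(μ(μ-λ)) = 6.6/(12.3×5.70) = 0.09414
Step 6: P(0) = 1-ρ = 0.4634
Verify: L = λW = 6.6×0.17544 = 1.1579 ✔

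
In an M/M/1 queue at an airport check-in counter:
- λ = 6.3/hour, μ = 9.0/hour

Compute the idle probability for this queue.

ρ = λ/μ = 6.3/9.0 = 0.7000
P(0) = 1 - ρ = 1 - 0.7000 = 0.3000
The server is idle 30.00% of the time.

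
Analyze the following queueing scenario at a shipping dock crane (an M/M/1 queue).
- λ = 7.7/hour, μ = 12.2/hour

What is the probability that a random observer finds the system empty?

ρ = λ/μ = 7.7/12.2 = 0.6311
P(0) = 1 - ρ = 1 - 0.6311 = 0.3689
The server is idle 36.89% of the time.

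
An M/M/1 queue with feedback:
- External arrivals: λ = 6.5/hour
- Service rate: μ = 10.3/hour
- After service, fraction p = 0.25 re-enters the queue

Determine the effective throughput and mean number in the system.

Effective arrival rate: λ_eff = λ/(1-p) = 6.5/(1-0.25) = 6.5/0.75 = 8.66667
ρ = λ_eff/μ = 8.66667/10.3 = 0.841424
L = ρ/(1-ρ) = 0.841424/(1-0.841424) = 5.3061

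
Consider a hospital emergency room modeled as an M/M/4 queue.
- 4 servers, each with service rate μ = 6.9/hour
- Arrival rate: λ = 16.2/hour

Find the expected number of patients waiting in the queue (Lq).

Traffic intensity: ρ = λ/(cμ) = 16.2/(4×6.9) = 0.5870
Since ρ = 0.5870 < 1, system is stable.
Offered load a = λ/μ = cρ = 16.2/6.9 = 2.3478
P₀ = [ Σₙ₌₀^3 aⁿ/n! + a^4/(4!(1-ρ)) ]⁻¹
Σ = a^0/0! + a^1/1! + a^2/2! + a^3/3! = 1.000000 + 2.347826 + 2.756144 + 2.156982 = 8.2610
a^4/(4!(1-ρ)) = 30.3853/(24 × 0.41304) = 3.0652
P₀ = 1/(8.2610 + 3.0652) = 0.08829
Lq = P₀·a^4·ρ / (4!(1-ρ)²) = 0.08829 × 30.3853 × 0.5870 / (24 × 0.1706) = 0.3846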